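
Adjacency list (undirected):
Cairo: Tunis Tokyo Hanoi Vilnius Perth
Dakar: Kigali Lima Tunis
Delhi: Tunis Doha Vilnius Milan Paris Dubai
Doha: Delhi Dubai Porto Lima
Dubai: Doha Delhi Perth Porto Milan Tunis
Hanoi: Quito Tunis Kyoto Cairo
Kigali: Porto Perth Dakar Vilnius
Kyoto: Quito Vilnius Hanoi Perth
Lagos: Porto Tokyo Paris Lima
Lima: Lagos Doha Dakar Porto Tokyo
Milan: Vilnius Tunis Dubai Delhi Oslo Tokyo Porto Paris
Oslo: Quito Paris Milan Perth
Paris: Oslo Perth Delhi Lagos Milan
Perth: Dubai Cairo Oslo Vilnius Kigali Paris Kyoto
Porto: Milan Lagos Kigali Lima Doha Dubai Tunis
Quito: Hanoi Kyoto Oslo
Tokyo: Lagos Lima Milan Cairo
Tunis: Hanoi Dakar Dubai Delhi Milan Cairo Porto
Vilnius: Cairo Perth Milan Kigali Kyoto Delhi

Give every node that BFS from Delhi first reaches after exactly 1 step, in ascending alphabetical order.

Doha, Dubai, Milan, Paris, Tunis, Vilnius

Level 0: Delhi
Level 1: Doha, Dubai, Milan, Paris, Tunis, Vilnius
Level 2: Cairo, Dakar, Hanoi, Kigali, Kyoto, Lagos, Lima, Oslo, Perth, Porto, Tokyo
Level 3: Quito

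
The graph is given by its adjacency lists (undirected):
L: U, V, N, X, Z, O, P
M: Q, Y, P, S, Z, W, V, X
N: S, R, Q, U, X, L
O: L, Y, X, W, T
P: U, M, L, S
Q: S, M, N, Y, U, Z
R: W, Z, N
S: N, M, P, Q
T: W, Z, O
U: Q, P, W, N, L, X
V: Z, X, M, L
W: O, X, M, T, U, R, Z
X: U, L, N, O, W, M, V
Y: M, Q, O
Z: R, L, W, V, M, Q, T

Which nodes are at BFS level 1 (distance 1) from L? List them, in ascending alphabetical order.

N, O, P, U, V, X, Z

Level 0: L
Level 1: N, O, P, U, V, X, Z
Level 2: M, Q, R, S, T, W, Y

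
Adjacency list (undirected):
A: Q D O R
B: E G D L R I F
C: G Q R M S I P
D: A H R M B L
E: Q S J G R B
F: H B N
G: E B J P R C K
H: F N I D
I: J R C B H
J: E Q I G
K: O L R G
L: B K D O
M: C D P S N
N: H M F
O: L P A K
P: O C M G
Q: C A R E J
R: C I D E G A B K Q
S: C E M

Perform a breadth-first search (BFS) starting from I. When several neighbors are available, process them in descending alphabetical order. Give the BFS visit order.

Visit I; enqueue R, J, H, C, B → queue [R, J, H, C, B]
Visit R; enqueue Q, K, G, E, D, A → queue [J, H, C, B, Q, K, G, E, D, A]
Visit J → queue [H, C, B, Q, K, G, E, D, A]
Visit H; enqueue N, F → queue [C, B, Q, K, G, E, D, A, N, F]
Visit C; enqueue S, P, M → queue [B, Q, K, G, E, D, A, N, F, S, P, M]
Visit B; enqueue L → queue [Q, K, G, E, D, A, N, F, S, P, M, L]
Visit Q → queue [K, G, E, D, A, N, F, S, P, M, L]
Visit K; enqueue O → queue [G, E, D, A, N, F, S, P, M, L, O]
Visit G → queue [E, D, A, N, F, S, P, M, L, O]
Visit E → queue [D, A, N, F, S, P, M, L, O]
Visit D → queue [A, N, F, S, P, M, L, O]
Visit A → queue [N, F, S, P, M, L, O]
Visit N → queue [F, S, P, M, L, O]
Visit F → queue [S, P, M, L, O]
Visit S → queue [P, M, L, O]
Visit P → queue [M, L, O]
Visit M → queue [L, O]
Visit L → queue [O]
Visit O → queue []

I, R, J, H, C, B, Q, K, G, E, D, A, N, F, S, P, M, L, O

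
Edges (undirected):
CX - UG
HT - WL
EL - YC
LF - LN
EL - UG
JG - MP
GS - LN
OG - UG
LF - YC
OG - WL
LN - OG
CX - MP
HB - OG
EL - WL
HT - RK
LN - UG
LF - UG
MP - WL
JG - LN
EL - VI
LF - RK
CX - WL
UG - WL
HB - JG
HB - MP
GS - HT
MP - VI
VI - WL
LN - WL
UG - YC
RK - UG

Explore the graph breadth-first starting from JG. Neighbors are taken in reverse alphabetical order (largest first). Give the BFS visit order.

JG → MP → LN → HB → WL → VI → CX → UG → OG → LF → GS → HT → EL → YC → RK

Visit JG; enqueue MP, LN, HB → queue [MP, LN, HB]
Visit MP; enqueue WL, VI, CX → queue [LN, HB, WL, VI, CX]
Visit LN; enqueue UG, OG, LF, GS → queue [HB, WL, VI, CX, UG, OG, LF, GS]
Visit HB → queue [WL, VI, CX, UG, OG, LF, GS]
Visit WL; enqueue HT, EL → queue [VI, CX, UG, OG, LF, GS, HT, EL]
Visit VI → queue [CX, UG, OG, LF, GS, HT, EL]
Visit CX → queue [UG, OG, LF, GS, HT, EL]
Visit UG; enqueue YC, RK → queue [OG, LF, GS, HT, EL, YC, RK]
Visit OG → queue [LF, GS, HT, EL, YC, RK]
Visit LF → queue [GS, HT, EL, YC, RK]
Visit GS → queue [HT, EL, YC, RK]
Visit HT → queue [EL, YC, RK]
Visit EL → queue [YC, RK]
Visit YC → queue [RK]
Visit RK → queue []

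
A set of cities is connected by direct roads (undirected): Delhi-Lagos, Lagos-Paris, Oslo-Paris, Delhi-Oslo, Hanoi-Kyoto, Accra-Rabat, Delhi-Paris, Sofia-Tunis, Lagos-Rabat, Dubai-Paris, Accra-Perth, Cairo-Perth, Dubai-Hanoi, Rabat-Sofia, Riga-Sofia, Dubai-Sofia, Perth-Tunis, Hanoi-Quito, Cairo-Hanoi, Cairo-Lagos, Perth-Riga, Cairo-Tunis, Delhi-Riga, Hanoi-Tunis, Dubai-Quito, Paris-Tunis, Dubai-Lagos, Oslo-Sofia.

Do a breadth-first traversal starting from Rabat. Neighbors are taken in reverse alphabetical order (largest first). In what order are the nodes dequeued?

Rabat -> Sofia -> Lagos -> Accra -> Tunis -> Riga -> Oslo -> Dubai -> Paris -> Delhi -> Cairo -> Perth -> Hanoi -> Quito -> Kyoto

Visit Rabat; enqueue Sofia, Lagos, Accra → queue [Sofia, Lagos, Accra]
Visit Sofia; enqueue Tunis, Riga, Oslo, Dubai → queue [Lagos, Accra, Tunis, Riga, Oslo, Dubai]
Visit Lagos; enqueue Paris, Delhi, Cairo → queue [Accra, Tunis, Riga, Oslo, Dubai, Paris, Delhi, Cairo]
Visit Accra; enqueue Perth → queue [Tunis, Riga, Oslo, Dubai, Paris, Delhi, Cairo, Perth]
Visit Tunis; enqueue Hanoi → queue [Riga, Oslo, Dubai, Paris, Delhi, Cairo, Perth, Hanoi]
Visit Riga → queue [Oslo, Dubai, Paris, Delhi, Cairo, Perth, Hanoi]
Visit Oslo → queue [Dubai, Paris, Delhi, Cairo, Perth, Hanoi]
Visit Dubai; enqueue Quito → queue [Paris, Delhi, Cairo, Perth, Hanoi, Quito]
Visit Paris → queue [Delhi, Cairo, Perth, Hanoi, Quito]
Visit Delhi → queue [Cairo, Perth, Hanoi, Quito]
Visit Cairo → queue [Perth, Hanoi, Quito]
Visit Perth → queue [Hanoi, Quito]
Visit Hanoi; enqueue Kyoto → queue [Quito, Kyoto]
Visit Quito → queue [Kyoto]
Visit Kyoto → queue []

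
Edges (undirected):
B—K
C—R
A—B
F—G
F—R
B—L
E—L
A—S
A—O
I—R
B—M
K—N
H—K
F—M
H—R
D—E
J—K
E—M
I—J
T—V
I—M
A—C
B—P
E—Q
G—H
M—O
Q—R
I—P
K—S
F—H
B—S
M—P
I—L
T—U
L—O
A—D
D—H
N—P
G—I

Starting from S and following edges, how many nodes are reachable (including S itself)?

19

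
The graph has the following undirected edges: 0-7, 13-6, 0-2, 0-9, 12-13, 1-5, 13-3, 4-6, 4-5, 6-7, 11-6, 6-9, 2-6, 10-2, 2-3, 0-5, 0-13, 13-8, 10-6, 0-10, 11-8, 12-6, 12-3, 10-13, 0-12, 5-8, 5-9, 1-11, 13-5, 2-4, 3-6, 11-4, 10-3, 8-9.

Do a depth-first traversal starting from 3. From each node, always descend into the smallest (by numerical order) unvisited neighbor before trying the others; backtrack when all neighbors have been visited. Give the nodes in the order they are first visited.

Visit 3
3 → 2
2 → 0
0 → 5
5 → 1
1 → 11
11 → 4
4 → 6
6 → 7
6 → 9
9 → 8
8 → 13
13 → 10
13 → 12

3 -> 2 -> 0 -> 5 -> 1 -> 11 -> 4 -> 6 -> 7 -> 9 -> 8 -> 13 -> 10 -> 12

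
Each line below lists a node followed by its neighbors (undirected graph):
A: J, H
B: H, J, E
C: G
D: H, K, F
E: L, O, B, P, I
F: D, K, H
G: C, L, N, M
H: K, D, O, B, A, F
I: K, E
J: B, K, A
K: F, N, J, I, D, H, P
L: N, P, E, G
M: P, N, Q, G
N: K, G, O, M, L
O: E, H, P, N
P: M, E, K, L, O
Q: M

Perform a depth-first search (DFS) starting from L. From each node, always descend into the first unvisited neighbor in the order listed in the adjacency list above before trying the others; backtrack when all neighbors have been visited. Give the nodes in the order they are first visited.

L, N, K, F, D, H, O, E, B, J, A, P, M, Q, G, C, I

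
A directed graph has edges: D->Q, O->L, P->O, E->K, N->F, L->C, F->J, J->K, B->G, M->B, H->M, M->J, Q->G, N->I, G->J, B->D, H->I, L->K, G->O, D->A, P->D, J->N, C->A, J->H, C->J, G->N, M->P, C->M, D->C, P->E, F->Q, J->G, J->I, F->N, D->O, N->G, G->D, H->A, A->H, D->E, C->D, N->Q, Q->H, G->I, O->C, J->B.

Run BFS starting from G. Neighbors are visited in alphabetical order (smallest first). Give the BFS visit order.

G -> D -> I -> J -> N -> O -> A -> C -> E -> Q -> B -> H -> K -> F -> L -> M -> P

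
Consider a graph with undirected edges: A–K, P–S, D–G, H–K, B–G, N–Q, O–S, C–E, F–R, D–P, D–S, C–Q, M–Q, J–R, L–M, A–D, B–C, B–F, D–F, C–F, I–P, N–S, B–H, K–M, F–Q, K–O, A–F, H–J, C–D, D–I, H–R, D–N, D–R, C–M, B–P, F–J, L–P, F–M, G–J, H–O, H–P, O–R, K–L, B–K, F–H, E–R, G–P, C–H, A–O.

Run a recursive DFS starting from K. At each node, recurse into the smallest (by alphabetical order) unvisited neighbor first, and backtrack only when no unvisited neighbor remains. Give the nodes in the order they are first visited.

K, A, D, C, B, F, H, J, G, P, I, L, M, Q, N, S, O, R, E

Visit K
K → A
A → D
D → C
C → B
B → F
F → H
H → J
J → G
G → P
P → I
P → L
L → M
M → Q
Q → N
N → S
S → O
O → R
R → E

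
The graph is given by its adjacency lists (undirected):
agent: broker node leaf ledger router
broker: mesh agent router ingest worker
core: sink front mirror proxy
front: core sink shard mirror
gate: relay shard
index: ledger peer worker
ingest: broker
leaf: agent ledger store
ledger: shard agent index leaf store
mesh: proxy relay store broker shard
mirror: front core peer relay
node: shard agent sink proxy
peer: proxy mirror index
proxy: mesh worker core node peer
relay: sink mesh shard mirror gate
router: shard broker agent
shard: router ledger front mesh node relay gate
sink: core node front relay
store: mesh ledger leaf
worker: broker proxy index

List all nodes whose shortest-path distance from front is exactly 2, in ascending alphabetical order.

Level 0: front
Level 1: core, mirror, shard, sink
Level 2: gate, ledger, mesh, node, peer, proxy, relay, router
Level 3: agent, broker, index, leaf, store, worker
Level 4: ingest

gate, ledger, mesh, node, peer, proxy, relay, router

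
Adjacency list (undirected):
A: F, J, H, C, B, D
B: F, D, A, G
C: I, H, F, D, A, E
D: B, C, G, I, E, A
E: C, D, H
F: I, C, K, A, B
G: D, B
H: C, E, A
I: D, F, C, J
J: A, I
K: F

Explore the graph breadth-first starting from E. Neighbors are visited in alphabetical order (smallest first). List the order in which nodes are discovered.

Visit E; enqueue C, D, H → queue [C, D, H]
Visit C; enqueue A, F, I → queue [D, H, A, F, I]
Visit D; enqueue B, G → queue [H, A, F, I, B, G]
Visit H → queue [A, F, I, B, G]
Visit A; enqueue J → queue [F, I, B, G, J]
Visit F; enqueue K → queue [I, B, G, J, K]
Visit I → queue [B, G, J, K]
Visit B → queue [G, J, K]
Visit G → queue [J, K]
Visit J → queue [K]
Visit K → queue []

E → C → D → H → A → F → I → B → G → J → K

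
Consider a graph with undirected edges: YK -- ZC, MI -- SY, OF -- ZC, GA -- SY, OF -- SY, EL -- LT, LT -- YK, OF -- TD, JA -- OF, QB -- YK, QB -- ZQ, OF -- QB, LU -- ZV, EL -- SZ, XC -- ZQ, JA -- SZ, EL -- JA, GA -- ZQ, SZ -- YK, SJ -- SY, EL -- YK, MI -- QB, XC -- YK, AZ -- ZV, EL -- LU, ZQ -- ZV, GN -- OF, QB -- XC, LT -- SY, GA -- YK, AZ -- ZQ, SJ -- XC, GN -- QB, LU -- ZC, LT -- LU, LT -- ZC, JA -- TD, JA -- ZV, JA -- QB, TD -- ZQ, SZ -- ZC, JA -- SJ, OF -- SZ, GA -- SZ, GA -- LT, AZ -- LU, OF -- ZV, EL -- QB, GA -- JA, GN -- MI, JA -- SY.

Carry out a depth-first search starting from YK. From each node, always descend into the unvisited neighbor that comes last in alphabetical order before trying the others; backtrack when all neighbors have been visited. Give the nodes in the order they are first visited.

Visit YK
YK → ZC
ZC → SZ
SZ → OF
OF → ZV
ZV → ZQ
ZQ → XC
XC → SJ
SJ → SY
SY → MI
MI → QB
QB → JA
JA → TD
JA → GA
GA → LT
LT → LU
LU → EL
LU → AZ
QB → GN

YK, ZC, SZ, OF, ZV, ZQ, XC, SJ, SY, MI, QB, JA, TD, GA, LT, LU, EL, AZ, GN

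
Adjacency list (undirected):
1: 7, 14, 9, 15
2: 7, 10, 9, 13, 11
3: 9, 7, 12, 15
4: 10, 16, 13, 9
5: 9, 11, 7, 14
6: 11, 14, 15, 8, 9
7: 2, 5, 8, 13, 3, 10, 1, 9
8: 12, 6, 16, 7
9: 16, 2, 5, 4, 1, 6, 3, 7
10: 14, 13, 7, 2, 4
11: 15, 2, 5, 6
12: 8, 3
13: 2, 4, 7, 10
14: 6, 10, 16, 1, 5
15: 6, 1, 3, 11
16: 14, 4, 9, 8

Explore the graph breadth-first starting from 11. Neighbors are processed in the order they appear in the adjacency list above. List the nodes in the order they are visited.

Visit 11; enqueue 15, 2, 5, 6 → queue [15, 2, 5, 6]
Visit 15; enqueue 1, 3 → queue [2, 5, 6, 1, 3]
Visit 2; enqueue 7, 10, 9, 13 → queue [5, 6, 1, 3, 7, 10, 9, 13]
Visit 5; enqueue 14 → queue [6, 1, 3, 7, 10, 9, 13, 14]
Visit 6; enqueue 8 → queue [1, 3, 7, 10, 9, 13, 14, 8]
Visit 1 → queue [3, 7, 10, 9, 13, 14, 8]
Visit 3; enqueue 12 → queue [7, 10, 9, 13, 14, 8, 12]
Visit 7 → queue [10, 9, 13, 14, 8, 12]
Visit 10; enqueue 4 → queue [9, 13, 14, 8, 12, 4]
Visit 9; enqueue 16 → queue [13, 14, 8, 12, 4, 16]
Visit 13 → queue [14, 8, 12, 4, 16]
Visit 14 → queue [8, 12, 4, 16]
Visit 8 → queue [12, 4, 16]
Visit 12 → queue [4, 16]
Visit 4 → queue [16]
Visit 16 → queue []

11, 15, 2, 5, 6, 1, 3, 7, 10, 9, 13, 14, 8, 12, 4, 16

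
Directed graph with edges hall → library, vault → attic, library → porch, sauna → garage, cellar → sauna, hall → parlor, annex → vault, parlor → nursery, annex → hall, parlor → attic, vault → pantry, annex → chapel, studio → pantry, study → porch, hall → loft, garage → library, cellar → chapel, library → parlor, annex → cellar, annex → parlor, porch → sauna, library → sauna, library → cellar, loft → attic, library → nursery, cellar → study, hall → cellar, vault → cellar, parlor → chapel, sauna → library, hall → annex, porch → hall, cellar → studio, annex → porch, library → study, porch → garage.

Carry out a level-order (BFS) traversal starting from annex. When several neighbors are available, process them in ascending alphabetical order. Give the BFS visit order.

Visit annex; enqueue cellar, chapel, hall, parlor, porch, vault → queue [cellar, chapel, hall, parlor, porch, vault]
Visit cellar; enqueue sauna, studio, study → queue [chapel, hall, parlor, porch, vault, sauna, studio, study]
Visit chapel → queue [hall, parlor, porch, vault, sauna, studio, study]
Visit hall; enqueue library, loft → queue [parlor, porch, vault, sauna, studio, study, library, loft]
Visit parlor; enqueue attic, nursery → queue [porch, vault, sauna, studio, study, library, loft, attic, nursery]
Visit porch; enqueue garage → queue [vault, sauna, studio, study, library, loft, attic, nursery, garage]
Visit vault; enqueue pantry → queue [sauna, studio, study, library, loft, attic, nursery, garage, pantry]
Visit sauna → queue [studio, study, library, loft, attic, nursery, garage, pantry]
Visit studio → queue [study, library, loft, attic, nursery, garage, pantry]
Visit study → queue [library, loft, attic, nursery, garage, pantry]
Visit library → queue [loft, attic, nursery, garage, pantry]
Visit loft → queue [attic, nursery, garage, pantry]
Visit attic → queue [nursery, garage, pantry]
Visit nursery → queue [garage, pantry]
Visit garage → queue [pantry]
Visit pantry → queue []

annex → cellar → chapel → hall → parlor → porch → vault → sauna → studio → study → library → loft → attic → nursery → garage → pantry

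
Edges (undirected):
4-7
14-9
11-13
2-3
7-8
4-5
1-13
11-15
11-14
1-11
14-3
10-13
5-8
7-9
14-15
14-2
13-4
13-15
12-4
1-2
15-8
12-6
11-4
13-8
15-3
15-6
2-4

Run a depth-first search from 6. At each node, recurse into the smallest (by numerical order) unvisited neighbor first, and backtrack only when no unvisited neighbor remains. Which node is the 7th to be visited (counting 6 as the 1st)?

13

Visit 6
6 → 12
12 → 4
4 → 2
2 → 1
1 → 11
11 → 13
13 → 8
8 → 5
8 → 7
7 → 9
9 → 14
14 → 3
3 → 15
13 → 10

Visit order: 6, 12, 4, 2, 1, 11, 13, 8, 5, 7, 9, 14, 3, 15, 10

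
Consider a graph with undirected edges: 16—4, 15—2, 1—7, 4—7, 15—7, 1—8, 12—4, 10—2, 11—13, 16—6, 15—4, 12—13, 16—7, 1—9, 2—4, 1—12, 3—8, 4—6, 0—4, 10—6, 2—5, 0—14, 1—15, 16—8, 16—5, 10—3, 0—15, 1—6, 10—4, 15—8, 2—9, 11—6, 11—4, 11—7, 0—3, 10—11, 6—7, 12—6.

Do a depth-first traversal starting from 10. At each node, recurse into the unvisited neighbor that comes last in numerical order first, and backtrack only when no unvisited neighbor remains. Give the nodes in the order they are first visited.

10 11 13 12 6 16 8 15 7 4 2 9 1 5 0 14 3

Visit 10
10 → 11
11 → 13
13 → 12
12 → 6
6 → 16
16 → 8
8 → 15
15 → 7
7 → 4
4 → 2
2 → 9
9 → 1
2 → 5
4 → 0
0 → 14
0 → 3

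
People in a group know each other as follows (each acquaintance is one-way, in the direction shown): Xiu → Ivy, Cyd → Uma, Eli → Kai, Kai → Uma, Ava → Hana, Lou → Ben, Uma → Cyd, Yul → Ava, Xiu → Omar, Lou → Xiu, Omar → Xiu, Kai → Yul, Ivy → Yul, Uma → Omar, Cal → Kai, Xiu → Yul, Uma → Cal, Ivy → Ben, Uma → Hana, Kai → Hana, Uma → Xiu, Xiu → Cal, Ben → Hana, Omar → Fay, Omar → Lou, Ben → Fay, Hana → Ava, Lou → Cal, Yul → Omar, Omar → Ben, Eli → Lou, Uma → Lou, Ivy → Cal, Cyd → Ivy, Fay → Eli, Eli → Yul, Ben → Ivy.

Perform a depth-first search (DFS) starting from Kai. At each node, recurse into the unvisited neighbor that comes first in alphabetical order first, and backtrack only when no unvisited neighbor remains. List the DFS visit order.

Kai, Hana, Ava, Uma, Cal, Cyd, Ivy, Ben, Fay, Eli, Lou, Xiu, Omar, Yul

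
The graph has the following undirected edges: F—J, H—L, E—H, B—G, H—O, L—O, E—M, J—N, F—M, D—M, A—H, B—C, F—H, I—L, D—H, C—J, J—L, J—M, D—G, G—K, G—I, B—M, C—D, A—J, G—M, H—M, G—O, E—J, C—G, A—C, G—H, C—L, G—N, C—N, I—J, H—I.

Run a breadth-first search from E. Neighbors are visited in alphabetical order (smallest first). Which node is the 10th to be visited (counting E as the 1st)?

Visit E; enqueue H, J, M → queue [H, J, M]
Visit H; enqueue A, D, F, G, I, L, O → queue [J, M, A, D, F, G, I, L, O]
Visit J; enqueue C, N → queue [M, A, D, F, G, I, L, O, C, N]
Visit M; enqueue B → queue [A, D, F, G, I, L, O, C, N, B]
Visit A → queue [D, F, G, I, L, O, C, N, B]
Visit D → queue [F, G, I, L, O, C, N, B]
Visit F → queue [G, I, L, O, C, N, B]
Visit G; enqueue K → queue [I, L, O, C, N, B, K]
Visit I → queue [L, O, C, N, B, K]
Visit L → queue [O, C, N, B, K]
Visit O → queue [C, N, B, K]
Visit C → queue [N, B, K]
Visit N → queue [B, K]
Visit B → queue [K]
Visit K → queue []

Visit order: E, H, J, M, A, D, F, G, I, L, O, C, N, B, K

L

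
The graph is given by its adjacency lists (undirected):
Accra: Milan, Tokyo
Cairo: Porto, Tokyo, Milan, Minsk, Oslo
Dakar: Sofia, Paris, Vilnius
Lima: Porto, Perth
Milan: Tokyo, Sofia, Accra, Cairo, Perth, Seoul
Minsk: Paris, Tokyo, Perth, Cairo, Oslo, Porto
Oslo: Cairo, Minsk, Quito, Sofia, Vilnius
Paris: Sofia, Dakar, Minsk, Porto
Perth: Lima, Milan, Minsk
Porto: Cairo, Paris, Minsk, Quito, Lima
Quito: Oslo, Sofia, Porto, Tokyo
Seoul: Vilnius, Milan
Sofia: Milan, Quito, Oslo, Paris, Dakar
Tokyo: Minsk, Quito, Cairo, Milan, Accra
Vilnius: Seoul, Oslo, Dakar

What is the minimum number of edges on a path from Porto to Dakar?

Level 0: Porto
Level 1: Cairo, Lima, Minsk, Paris, Quito
Level 2: Dakar, Milan, Oslo, Perth, Sofia, Tokyo
Level 3: Accra, Seoul, Vilnius
Dakar first appears at level 2.

2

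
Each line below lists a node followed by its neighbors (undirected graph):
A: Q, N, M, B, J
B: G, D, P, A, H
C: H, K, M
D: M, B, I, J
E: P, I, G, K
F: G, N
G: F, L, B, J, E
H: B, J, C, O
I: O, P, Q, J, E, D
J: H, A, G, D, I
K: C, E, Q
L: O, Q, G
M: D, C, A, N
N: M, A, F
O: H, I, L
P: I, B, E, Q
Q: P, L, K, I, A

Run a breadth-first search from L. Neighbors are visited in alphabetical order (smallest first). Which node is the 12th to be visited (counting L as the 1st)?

Visit L; enqueue G, O, Q → queue [G, O, Q]
Visit G; enqueue B, E, F, J → queue [O, Q, B, E, F, J]
Visit O; enqueue H, I → queue [Q, B, E, F, J, H, I]
Visit Q; enqueue A, K, P → queue [B, E, F, J, H, I, A, K, P]
Visit B; enqueue D → queue [E, F, J, H, I, A, K, P, D]
Visit E → queue [F, J, H, I, A, K, P, D]
Visit F; enqueue N → queue [J, H, I, A, K, P, D, N]
Visit J → queue [H, I, A, K, P, D, N]
Visit H; enqueue C → queue [I, A, K, P, D, N, C]
Visit I → queue [A, K, P, D, N, C]
Visit A; enqueue M → queue [K, P, D, N, C, M]
Visit K → queue [P, D, N, C, M]
Visit P → queue [D, N, C, M]
Visit D → queue [N, C, M]
Visit N → queue [C, M]
Visit C → queue [M]
Visit M → queue []

Visit order: L, G, O, Q, B, E, F, J, H, I, A, K, P, D, N, C, M

K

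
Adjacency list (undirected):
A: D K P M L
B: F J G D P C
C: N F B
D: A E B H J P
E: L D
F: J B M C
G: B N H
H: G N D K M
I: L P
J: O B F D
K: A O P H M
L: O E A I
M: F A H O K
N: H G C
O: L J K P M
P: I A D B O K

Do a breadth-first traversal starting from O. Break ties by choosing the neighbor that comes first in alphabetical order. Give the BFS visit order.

O, J, K, L, M, P, B, D, F, A, H, E, I, C, G, N

Visit O; enqueue J, K, L, M, P → queue [J, K, L, M, P]
Visit J; enqueue B, D, F → queue [K, L, M, P, B, D, F]
Visit K; enqueue A, H → queue [L, M, P, B, D, F, A, H]
Visit L; enqueue E, I → queue [M, P, B, D, F, A, H, E, I]
Visit M → queue [P, B, D, F, A, H, E, I]
Visit P → queue [B, D, F, A, H, E, I]
Visit B; enqueue C, G → queue [D, F, A, H, E, I, C, G]
Visit D → queue [F, A, H, E, I, C, G]
Visit F → queue [A, H, E, I, C, G]
Visit A → queue [H, E, I, C, G]
Visit H; enqueue N → queue [E, I, C, G, N]
Visit E → queue [I, C, G, N]
Visit I → queue [C, G, N]
Visit C → queue [G, N]
Visit G → queue [N]
Visit N → queue []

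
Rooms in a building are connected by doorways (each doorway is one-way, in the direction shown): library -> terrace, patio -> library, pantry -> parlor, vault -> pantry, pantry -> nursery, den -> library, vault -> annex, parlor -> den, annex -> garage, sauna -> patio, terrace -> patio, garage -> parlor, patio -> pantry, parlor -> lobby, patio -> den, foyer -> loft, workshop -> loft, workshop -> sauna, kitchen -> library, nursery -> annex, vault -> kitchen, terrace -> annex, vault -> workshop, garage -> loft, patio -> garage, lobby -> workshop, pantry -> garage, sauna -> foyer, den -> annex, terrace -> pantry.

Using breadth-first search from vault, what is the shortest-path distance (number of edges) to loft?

2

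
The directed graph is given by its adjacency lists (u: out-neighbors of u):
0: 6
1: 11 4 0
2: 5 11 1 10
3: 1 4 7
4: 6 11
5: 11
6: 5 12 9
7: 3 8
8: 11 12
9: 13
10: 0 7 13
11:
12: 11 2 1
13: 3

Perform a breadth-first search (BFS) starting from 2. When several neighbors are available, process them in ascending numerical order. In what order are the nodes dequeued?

Visit 2; enqueue 1, 5, 10, 11 → queue [1, 5, 10, 11]
Visit 1; enqueue 0, 4 → queue [5, 10, 11, 0, 4]
Visit 5 → queue [10, 11, 0, 4]
Visit 10; enqueue 7, 13 → queue [11, 0, 4, 7, 13]
Visit 11 → queue [0, 4, 7, 13]
Visit 0; enqueue 6 → queue [4, 7, 13, 6]
Visit 4 → queue [7, 13, 6]
Visit 7; enqueue 3, 8 → queue [13, 6, 3, 8]
Visit 13 → queue [6, 3, 8]
Visit 6; enqueue 9, 12 → queue [3, 8, 9, 12]
Visit 3 → queue [8, 9, 12]
Visit 8 → queue [9, 12]
Visit 9 → queue [12]
Visit 12 → queue []

2, 1, 5, 10, 11, 0, 4, 7, 13, 6, 3, 8, 9, 12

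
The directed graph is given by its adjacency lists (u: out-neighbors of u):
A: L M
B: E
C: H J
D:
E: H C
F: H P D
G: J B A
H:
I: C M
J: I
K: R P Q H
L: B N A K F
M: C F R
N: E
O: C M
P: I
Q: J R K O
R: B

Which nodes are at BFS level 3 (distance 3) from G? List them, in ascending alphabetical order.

C, F, H, K, N, R

Level 0: G
Level 1: A, B, J
Level 2: E, I, L, M
Level 3: C, F, H, K, N, R
Level 4: D, P, Q
Level 5: O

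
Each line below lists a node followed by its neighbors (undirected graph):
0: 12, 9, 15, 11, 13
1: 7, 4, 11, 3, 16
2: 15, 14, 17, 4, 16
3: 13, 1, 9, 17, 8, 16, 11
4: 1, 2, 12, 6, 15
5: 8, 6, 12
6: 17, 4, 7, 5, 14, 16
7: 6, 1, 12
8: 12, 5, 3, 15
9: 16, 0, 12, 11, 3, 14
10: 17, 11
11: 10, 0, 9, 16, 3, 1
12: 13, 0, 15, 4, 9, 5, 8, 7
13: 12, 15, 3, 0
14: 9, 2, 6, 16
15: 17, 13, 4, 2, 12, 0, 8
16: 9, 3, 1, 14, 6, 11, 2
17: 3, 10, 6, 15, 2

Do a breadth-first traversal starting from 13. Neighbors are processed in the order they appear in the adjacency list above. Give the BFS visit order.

Visit 13; enqueue 12, 15, 3, 0 → queue [12, 15, 3, 0]
Visit 12; enqueue 4, 9, 5, 8, 7 → queue [15, 3, 0, 4, 9, 5, 8, 7]
Visit 15; enqueue 17, 2 → queue [3, 0, 4, 9, 5, 8, 7, 17, 2]
Visit 3; enqueue 1, 16, 11 → queue [0, 4, 9, 5, 8, 7, 17, 2, 1, 16, 11]
Visit 0 → queue [4, 9, 5, 8, 7, 17, 2, 1, 16, 11]
Visit 4; enqueue 6 → queue [9, 5, 8, 7, 17, 2, 1, 16, 11, 6]
Visit 9; enqueue 14 → queue [5, 8, 7, 17, 2, 1, 16, 11, 6, 14]
Visit 5 → queue [8, 7, 17, 2, 1, 16, 11, 6, 14]
Visit 8 → queue [7, 17, 2, 1, 16, 11, 6, 14]
Visit 7 → queue [17, 2, 1, 16, 11, 6, 14]
Visit 17; enqueue 10 → queue [2, 1, 16, 11, 6, 14, 10]
Visit 2 → queue [1, 16, 11, 6, 14, 10]
Visit 1 → queue [16, 11, 6, 14, 10]
Visit 16 → queue [11, 6, 14, 10]
Visit 11 → queue [6, 14, 10]
Visit 6 → queue [14, 10]
Visit 14 → queue [10]
Visit 10 → queue []

13 → 12 → 15 → 3 → 0 → 4 → 9 → 5 → 8 → 7 → 17 → 2 → 1 → 16 → 11 → 6 → 14 → 10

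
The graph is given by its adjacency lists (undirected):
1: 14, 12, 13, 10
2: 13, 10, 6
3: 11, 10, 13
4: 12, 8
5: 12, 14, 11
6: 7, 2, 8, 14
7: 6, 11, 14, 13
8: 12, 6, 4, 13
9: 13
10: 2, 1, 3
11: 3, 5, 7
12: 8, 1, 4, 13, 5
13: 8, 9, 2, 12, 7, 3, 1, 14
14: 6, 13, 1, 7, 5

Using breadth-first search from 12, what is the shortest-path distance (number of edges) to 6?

2

Level 0: 12
Level 1: 1, 4, 5, 8, 13
Level 2: 2, 3, 6, 7, 9, 10, 11, 14
6 first appears at level 2.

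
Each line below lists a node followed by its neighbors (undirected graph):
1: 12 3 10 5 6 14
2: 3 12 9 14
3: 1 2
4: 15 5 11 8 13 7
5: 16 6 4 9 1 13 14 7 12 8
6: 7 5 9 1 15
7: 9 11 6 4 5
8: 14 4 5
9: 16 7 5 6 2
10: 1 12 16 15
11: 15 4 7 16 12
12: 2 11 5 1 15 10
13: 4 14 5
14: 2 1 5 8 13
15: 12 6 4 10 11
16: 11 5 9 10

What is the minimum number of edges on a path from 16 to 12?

Level 0: 16
Level 1: 5, 9, 10, 11
Level 2: 1, 2, 4, 6, 7, 8, 12, 13, 14, 15
Level 3: 3
12 first appears at level 2.

2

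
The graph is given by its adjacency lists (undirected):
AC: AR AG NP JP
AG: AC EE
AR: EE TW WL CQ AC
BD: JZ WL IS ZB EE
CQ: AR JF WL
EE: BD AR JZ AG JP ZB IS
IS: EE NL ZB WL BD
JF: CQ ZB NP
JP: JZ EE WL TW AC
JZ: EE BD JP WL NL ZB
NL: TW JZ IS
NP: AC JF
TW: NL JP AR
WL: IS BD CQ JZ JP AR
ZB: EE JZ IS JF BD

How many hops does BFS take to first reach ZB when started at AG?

2

Level 0: AG
Level 1: AC, EE
Level 2: AR, BD, IS, JP, JZ, NP, ZB
Level 3: CQ, JF, NL, TW, WL
ZB first appears at level 2.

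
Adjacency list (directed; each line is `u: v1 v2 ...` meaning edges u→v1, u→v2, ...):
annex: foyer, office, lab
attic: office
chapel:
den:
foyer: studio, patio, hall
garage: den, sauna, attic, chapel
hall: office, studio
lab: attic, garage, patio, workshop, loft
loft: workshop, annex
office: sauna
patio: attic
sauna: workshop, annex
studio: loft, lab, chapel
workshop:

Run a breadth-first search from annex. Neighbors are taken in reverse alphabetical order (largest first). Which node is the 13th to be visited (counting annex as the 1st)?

den

Visit annex; enqueue office, lab, foyer → queue [office, lab, foyer]
Visit office; enqueue sauna → queue [lab, foyer, sauna]
Visit lab; enqueue workshop, patio, loft, garage, attic → queue [foyer, sauna, workshop, patio, loft, garage, attic]
Visit foyer; enqueue studio, hall → queue [sauna, workshop, patio, loft, garage, attic, studio, hall]
Visit sauna → queue [workshop, patio, loft, garage, attic, studio, hall]
Visit workshop → queue [patio, loft, garage, attic, studio, hall]
Visit patio → queue [loft, garage, attic, studio, hall]
Visit loft → queue [garage, attic, studio, hall]
Visit garage; enqueue den, chapel → queue [attic, studio, hall, den, chapel]
Visit attic → queue [studio, hall, den, chapel]
Visit studio → queue [hall, den, chapel]
Visit hall → queue [den, chapel]
Visit den → queue [chapel]
Visit chapel → queue []

Visit order: annex, office, lab, foyer, sauna, workshop, patio, loft, garage, attic, studio, hall, den, chapel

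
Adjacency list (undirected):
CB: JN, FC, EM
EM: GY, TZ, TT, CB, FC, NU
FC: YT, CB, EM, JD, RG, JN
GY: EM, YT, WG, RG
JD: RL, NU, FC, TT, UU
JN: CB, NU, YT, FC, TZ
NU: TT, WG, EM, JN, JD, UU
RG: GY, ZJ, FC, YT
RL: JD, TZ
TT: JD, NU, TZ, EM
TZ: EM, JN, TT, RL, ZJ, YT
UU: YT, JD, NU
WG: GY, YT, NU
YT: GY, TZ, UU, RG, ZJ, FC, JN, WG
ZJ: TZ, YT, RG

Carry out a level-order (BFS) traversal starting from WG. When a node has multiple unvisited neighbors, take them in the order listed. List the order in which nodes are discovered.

WG -> GY -> YT -> NU -> EM -> RG -> TZ -> UU -> ZJ -> FC -> JN -> TT -> JD -> CB -> RL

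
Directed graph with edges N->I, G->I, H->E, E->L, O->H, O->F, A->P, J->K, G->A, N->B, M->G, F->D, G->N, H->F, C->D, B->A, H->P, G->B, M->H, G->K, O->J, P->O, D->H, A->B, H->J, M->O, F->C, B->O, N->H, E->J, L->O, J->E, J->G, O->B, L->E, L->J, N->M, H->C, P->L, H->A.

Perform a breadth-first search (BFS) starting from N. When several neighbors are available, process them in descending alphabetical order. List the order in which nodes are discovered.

N, M, I, H, B, O, G, P, J, F, E, C, A, K, L, D

Visit N; enqueue M, I, H, B → queue [M, I, H, B]
Visit M; enqueue O, G → queue [I, H, B, O, G]
Visit I → queue [H, B, O, G]
Visit H; enqueue P, J, F, E, C, A → queue [B, O, G, P, J, F, E, C, A]
Visit B → queue [O, G, P, J, F, E, C, A]
Visit O → queue [G, P, J, F, E, C, A]
Visit G; enqueue K → queue [P, J, F, E, C, A, K]
Visit P; enqueue L → queue [J, F, E, C, A, K, L]
Visit J → queue [F, E, C, A, K, L]
Visit F; enqueue D → queue [E, C, A, K, L, D]
Visit E → queue [C, A, K, L, D]
Visit C → queue [A, K, L, D]
Visit A → queue [K, L, D]
Visit K → queue [L, D]
Visit L → queue [D]
Visit D → queue []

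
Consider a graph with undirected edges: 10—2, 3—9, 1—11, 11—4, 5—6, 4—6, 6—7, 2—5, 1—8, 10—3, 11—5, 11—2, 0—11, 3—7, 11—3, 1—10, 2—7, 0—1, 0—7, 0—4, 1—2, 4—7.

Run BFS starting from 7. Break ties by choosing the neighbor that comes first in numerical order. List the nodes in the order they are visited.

7 → 0 → 2 → 3 → 4 → 6 → 1 → 11 → 5 → 10 → 9 → 8

Visit 7; enqueue 0, 2, 3, 4, 6 → queue [0, 2, 3, 4, 6]
Visit 0; enqueue 1, 11 → queue [2, 3, 4, 6, 1, 11]
Visit 2; enqueue 5, 10 → queue [3, 4, 6, 1, 11, 5, 10]
Visit 3; enqueue 9 → queue [4, 6, 1, 11, 5, 10, 9]
Visit 4 → queue [6, 1, 11, 5, 10, 9]
Visit 6 → queue [1, 11, 5, 10, 9]
Visit 1; enqueue 8 → queue [11, 5, 10, 9, 8]
Visit 11 → queue [5, 10, 9, 8]
Visit 5 → queue [10, 9, 8]
Visit 10 → queue [9, 8]
Visit 9 → queue [8]
Visit 8 → queue []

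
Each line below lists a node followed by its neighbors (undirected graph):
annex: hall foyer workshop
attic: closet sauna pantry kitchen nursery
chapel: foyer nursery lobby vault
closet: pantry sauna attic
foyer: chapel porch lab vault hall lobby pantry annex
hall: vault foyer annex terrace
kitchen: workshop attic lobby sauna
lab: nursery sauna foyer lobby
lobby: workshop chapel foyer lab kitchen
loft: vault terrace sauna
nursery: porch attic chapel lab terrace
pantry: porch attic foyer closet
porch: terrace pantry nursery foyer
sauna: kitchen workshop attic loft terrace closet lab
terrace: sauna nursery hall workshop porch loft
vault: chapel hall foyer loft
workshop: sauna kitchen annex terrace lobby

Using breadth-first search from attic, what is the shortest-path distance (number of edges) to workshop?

Level 0: attic
Level 1: closet, kitchen, nursery, pantry, sauna
Level 2: chapel, foyer, lab, lobby, loft, porch, terrace, workshop
Level 3: annex, hall, vault
workshop first appears at level 2.

2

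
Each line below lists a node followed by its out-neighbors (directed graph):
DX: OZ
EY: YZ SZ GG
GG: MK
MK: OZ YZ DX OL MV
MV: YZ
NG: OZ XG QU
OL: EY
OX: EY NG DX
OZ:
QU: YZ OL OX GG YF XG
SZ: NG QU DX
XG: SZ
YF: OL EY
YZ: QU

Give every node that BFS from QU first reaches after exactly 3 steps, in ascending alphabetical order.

MV, OZ

Level 0: QU
Level 1: GG, OL, OX, XG, YF, YZ
Level 2: DX, EY, MK, NG, SZ
Level 3: MV, OZ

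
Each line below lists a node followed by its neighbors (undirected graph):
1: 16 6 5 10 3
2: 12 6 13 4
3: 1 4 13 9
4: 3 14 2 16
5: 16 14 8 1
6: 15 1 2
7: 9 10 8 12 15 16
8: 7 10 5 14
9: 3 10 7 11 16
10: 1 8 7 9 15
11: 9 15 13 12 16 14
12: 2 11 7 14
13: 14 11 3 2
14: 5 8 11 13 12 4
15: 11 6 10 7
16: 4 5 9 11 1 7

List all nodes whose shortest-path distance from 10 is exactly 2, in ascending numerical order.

Level 0: 10
Level 1: 1, 7, 8, 9, 15
Level 2: 3, 5, 6, 11, 12, 14, 16
Level 3: 2, 4, 13

3, 5, 6, 11, 12, 14, 16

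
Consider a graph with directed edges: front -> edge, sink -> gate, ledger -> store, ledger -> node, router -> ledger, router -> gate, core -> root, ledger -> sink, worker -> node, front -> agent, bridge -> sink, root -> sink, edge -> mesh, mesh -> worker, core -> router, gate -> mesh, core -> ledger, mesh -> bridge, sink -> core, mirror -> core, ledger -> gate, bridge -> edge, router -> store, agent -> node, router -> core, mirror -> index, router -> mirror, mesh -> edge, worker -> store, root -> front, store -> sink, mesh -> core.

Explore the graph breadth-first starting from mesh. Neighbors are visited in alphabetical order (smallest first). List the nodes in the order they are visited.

Visit mesh; enqueue bridge, core, edge, worker → queue [bridge, core, edge, worker]
Visit bridge; enqueue sink → queue [core, edge, worker, sink]
Visit core; enqueue ledger, root, router → queue [edge, worker, sink, ledger, root, router]
Visit edge → queue [worker, sink, ledger, root, router]
Visit worker; enqueue node, store → queue [sink, ledger, root, router, node, store]
Visit sink; enqueue gate → queue [ledger, root, router, node, store, gate]
Visit ledger → queue [root, router, node, store, gate]
Visit root; enqueue front → queue [router, node, store, gate, front]
Visit router; enqueue mirror → queue [node, store, gate, front, mirror]
Visit node → queue [store, gate, front, mirror]
Visit store → queue [gate, front, mirror]
Visit gate → queue [front, mirror]
Visit front; enqueue agent → queue [mirror, agent]
Visit mirror; enqueue index → queue [agent, index]
Visit agent → queue [index]
Visit index → queue []

mesh → bridge → core → edge → worker → sink → ledger → root → router → node → store → gate → front → mirror → agent → index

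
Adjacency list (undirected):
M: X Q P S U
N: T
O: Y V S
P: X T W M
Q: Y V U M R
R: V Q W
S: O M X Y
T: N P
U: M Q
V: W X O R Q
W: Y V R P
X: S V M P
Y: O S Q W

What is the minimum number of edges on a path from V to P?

Level 0: V
Level 1: O, Q, R, W, X
Level 2: M, P, S, U, Y
Level 3: T
Level 4: N
P first appears at level 2.

2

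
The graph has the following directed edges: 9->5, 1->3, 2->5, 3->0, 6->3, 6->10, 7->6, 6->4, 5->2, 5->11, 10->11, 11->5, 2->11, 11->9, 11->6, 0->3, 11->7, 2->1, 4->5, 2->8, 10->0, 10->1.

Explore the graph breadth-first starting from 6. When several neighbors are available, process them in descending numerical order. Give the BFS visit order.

Visit 6; enqueue 10, 4, 3 → queue [10, 4, 3]
Visit 10; enqueue 11, 1, 0 → queue [4, 3, 11, 1, 0]
Visit 4; enqueue 5 → queue [3, 11, 1, 0, 5]
Visit 3 → queue [11, 1, 0, 5]
Visit 11; enqueue 9, 7 → queue [1, 0, 5, 9, 7]
Visit 1 → queue [0, 5, 9, 7]
Visit 0 → queue [5, 9, 7]
Visit 5; enqueue 2 → queue [9, 7, 2]
Visit 9 → queue [7, 2]
Visit 7 → queue [2]
Visit 2; enqueue 8 → queue [8]
Visit 8 → queue []

6, 10, 4, 3, 11, 1, 0, 5, 9, 7, 2, 8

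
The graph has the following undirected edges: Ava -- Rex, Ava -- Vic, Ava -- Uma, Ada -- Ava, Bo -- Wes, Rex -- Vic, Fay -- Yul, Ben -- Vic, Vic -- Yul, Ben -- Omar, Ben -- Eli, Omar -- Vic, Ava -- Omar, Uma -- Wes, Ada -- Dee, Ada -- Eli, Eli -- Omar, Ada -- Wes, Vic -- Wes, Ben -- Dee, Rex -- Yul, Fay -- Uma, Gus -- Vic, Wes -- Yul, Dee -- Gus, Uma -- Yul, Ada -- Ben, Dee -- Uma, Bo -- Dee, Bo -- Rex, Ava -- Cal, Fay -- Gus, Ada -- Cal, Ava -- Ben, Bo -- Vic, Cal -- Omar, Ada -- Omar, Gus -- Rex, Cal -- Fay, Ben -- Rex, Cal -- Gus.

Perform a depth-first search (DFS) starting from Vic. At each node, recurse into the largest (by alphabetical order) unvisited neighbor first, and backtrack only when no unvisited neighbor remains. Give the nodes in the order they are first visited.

Visit Vic
Vic → Yul
Yul → Wes
Wes → Uma
Uma → Fay
Fay → Gus
Gus → Rex
Rex → Bo
Bo → Dee
Dee → Ben
Ben → Omar
Omar → Eli
Eli → Ada
Ada → Cal
Cal → Ava

Vic, Yul, Wes, Uma, Fay, Gus, Rex, Bo, Dee, Ben, Omar, Eli, Ada, Cal, Ava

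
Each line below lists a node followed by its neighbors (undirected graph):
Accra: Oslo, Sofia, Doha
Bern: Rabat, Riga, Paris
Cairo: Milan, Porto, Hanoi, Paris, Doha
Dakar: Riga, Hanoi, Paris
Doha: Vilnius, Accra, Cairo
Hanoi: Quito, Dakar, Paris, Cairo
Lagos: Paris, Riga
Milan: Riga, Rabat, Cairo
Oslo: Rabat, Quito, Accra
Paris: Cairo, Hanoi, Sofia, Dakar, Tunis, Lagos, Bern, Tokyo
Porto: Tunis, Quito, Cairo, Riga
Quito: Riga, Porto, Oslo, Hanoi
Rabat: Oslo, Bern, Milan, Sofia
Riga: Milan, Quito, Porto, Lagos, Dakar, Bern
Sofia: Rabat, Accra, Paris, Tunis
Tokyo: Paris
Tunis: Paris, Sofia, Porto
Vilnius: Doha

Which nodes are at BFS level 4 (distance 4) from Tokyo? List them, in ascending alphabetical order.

Level 0: Tokyo
Level 1: Paris
Level 2: Bern, Cairo, Dakar, Hanoi, Lagos, Sofia, Tunis
Level 3: Accra, Doha, Milan, Porto, Quito, Rabat, Riga
Level 4: Oslo, Vilnius

Oslo, Vilnius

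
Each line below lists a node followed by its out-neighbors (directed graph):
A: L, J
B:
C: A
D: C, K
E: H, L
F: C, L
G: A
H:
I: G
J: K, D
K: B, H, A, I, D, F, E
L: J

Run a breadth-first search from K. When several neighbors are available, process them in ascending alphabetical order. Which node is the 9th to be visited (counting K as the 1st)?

Visit K; enqueue A, B, D, E, F, H, I → queue [A, B, D, E, F, H, I]
Visit A; enqueue J, L → queue [B, D, E, F, H, I, J, L]
Visit B → queue [D, E, F, H, I, J, L]
Visit D; enqueue C → queue [E, F, H, I, J, L, C]
Visit E → queue [F, H, I, J, L, C]
Visit F → queue [H, I, J, L, C]
Visit H → queue [I, J, L, C]
Visit I; enqueue G → queue [J, L, C, G]
Visit J → queue [L, C, G]
Visit L → queue [C, G]
Visit C → queue [G]
Visit G → queue []

Visit order: K, A, B, D, E, F, H, I, J, L, C, G

J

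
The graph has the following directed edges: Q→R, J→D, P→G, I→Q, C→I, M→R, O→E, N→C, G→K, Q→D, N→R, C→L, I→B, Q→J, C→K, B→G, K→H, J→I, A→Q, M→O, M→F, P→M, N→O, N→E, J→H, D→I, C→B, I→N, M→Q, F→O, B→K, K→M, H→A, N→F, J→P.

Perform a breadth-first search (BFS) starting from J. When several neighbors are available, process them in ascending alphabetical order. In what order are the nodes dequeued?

J -> D -> H -> I -> P -> A -> B -> N -> Q -> G -> M -> K -> C -> E -> F -> O -> R -> L

Visit J; enqueue D, H, I, P → queue [D, H, I, P]
Visit D → queue [H, I, P]
Visit H; enqueue A → queue [I, P, A]
Visit I; enqueue B, N, Q → queue [P, A, B, N, Q]
Visit P; enqueue G, M → queue [A, B, N, Q, G, M]
Visit A → queue [B, N, Q, G, M]
Visit B; enqueue K → queue [N, Q, G, M, K]
Visit N; enqueue C, E, F, O, R → queue [Q, G, M, K, C, E, F, O, R]
Visit Q → queue [G, M, K, C, E, F, O, R]
Visit G → queue [M, K, C, E, F, O, R]
Visit M → queue [K, C, E, F, O, R]
Visit K → queue [C, E, F, O, R]
Visit C; enqueue L → queue [E, F, O, R, L]
Visit E → queue [F, O, R, L]
Visit F → queue [O, R, L]
Visit O → queue [R, L]
Visit R → queue [L]
Visit L → queue []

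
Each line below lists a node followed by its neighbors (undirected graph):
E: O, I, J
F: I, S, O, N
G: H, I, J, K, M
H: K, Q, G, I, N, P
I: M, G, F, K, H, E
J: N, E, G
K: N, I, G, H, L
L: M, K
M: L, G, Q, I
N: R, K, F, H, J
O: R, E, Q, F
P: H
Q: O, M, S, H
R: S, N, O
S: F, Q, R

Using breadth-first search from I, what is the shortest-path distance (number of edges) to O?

Level 0: I
Level 1: E, F, G, H, K, M
Level 2: J, L, N, O, P, Q, S
Level 3: R
O first appears at level 2.

2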